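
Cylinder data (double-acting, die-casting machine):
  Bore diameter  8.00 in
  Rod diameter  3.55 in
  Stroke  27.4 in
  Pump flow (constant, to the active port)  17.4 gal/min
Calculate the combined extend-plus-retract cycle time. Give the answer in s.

Cap-side area A_cap = π/4 × (8.00 in)² = 50.27 in^2
Rod-side annular area A_ann = π/4 × (8.00² − 3.55²) = 40.37 in^2
t_ext = A_cap·L/Q = 20.56 s
t_ret = A_ann·L/Q = 16.51 s
t_cycle = t_ext + t_ret

t ≈ 37.1 s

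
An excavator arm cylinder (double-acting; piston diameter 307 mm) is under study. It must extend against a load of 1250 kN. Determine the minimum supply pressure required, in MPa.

P ≈ 16.9 MPa

Cap-side area A_cap = π/4 × (307 mm)² = 74020 mm^2
P = F / A = 1250 kN / A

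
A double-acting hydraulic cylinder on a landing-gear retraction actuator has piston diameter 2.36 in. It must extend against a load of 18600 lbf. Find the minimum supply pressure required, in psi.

Cap-side area A_cap = π/4 × (2.36 in)² = 4.374 in^2
P = F / A = 18600 lbf / A

P ≈ 4250 psi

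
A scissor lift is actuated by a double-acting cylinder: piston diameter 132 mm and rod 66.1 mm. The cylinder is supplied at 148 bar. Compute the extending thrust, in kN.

Cap-side area A_cap = π/4 × (132 mm)² = 13680 mm^2
F = P × A_cap = 148 bar × A_cap

F ≈ 203 kN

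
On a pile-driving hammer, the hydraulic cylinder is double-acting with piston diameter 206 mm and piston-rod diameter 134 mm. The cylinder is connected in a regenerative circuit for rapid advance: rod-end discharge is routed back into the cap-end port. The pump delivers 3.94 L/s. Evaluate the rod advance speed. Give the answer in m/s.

In regeneration the rod-end outflow joins the pump flow into the cap end, so the net volume the pump must supply per unit advance equals the rod cross-section area.
Rod cross-section A_rod = π/4 × (134 mm)² = 14100 mm^2
v = Q_pump / A_rod

v ≈ 0.279 m/s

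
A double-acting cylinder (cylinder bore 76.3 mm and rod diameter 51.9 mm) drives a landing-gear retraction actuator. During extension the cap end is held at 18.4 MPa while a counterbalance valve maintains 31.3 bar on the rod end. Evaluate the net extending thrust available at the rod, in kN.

Cap-side area A_cap = π/4 × (76.3 mm)² = 4572 mm^2
Rod-side annular area A_ann = π/4 × (76.3² − 51.9²) = 2457 mm^2
Net thrust = P_cap·A_cap − P_rod·A_ann = 84.13 kN − 7.690 kN

F ≈ 76.4 kN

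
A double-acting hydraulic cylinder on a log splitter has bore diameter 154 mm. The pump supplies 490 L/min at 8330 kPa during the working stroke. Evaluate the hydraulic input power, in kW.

Hydraulic power = P × Q

W ≈ 68.0 kW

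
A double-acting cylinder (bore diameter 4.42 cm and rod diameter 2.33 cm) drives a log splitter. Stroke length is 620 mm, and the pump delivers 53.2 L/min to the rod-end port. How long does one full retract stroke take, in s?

Rod-side annular area A_ann = π/4 × (4.42² − 2.33²) = 11.08 cm^2
Swept volume V = A × L; t = V / Q = A·L / Q

t ≈ 0.775 s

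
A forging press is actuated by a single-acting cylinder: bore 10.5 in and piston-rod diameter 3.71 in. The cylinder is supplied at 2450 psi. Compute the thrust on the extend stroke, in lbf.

F ≈ 2.12e5 lbf

Cap-side area A_cap = π/4 × (10.5 in)² = 86.59 in^2
F = P × A_cap = 2450 psi × A_cap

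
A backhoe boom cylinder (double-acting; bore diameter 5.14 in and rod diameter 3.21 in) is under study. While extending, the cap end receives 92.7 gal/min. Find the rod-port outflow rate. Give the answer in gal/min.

Q_out ≈ 56.5 gal/min

Cap-side area A_cap = π/4 × (5.14 in)² = 20.75 in^2
Rod-side annular area A_ann = π/4 × (5.14² − 3.21²) = 12.66 in^2
Piston speed v = Q_in/A_cap; rod-end outflow Q_out = v × A_ann = Q_in × A_ann/A_cap.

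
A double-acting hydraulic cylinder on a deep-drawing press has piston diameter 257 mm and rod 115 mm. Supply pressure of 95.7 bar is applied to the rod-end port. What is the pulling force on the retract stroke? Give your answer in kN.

Rod-side annular area A_ann = π/4 × (257² − 115²) = 41490 mm^2
On retraction the pressure acts on the annular area (bore minus rod).
F = P × A_ann

F ≈ 397 kN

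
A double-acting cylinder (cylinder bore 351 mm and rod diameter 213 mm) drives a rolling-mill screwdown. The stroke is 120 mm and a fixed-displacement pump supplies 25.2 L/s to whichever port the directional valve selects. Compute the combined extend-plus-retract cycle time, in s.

t ≈ 0.752 s

Cap-side area A_cap = π/4 × (351 mm)² = 96760 mm^2
Rod-side annular area A_ann = π/4 × (351² − 213²) = 61130 mm^2
t_ext = A_cap·L/Q = 0.4608 s
t_ret = A_ann·L/Q = 0.2911 s
t_cycle = t_ext + t_ret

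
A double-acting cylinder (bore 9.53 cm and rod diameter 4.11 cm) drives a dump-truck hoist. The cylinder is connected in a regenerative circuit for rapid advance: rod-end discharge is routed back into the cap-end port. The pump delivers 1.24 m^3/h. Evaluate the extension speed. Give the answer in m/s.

v ≈ 0.260 m/s

In regeneration the rod-end outflow joins the pump flow into the cap end, so the net volume the pump must supply per unit advance equals the rod cross-section area.
Rod cross-section A_rod = π/4 × (4.11 cm)² = 13.27 cm^2
v = Q_pump / A_rod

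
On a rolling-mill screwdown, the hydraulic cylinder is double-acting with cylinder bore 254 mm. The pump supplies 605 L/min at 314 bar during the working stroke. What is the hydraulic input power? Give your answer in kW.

Hydraulic power = P × Q

W ≈ 317 kW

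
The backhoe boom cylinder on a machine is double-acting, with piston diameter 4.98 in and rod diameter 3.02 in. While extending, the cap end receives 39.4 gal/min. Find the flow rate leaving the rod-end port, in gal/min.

Q_out ≈ 24.9 gal/min

Cap-side area A_cap = π/4 × (4.98 in)² = 19.48 in^2
Rod-side annular area A_ann = π/4 × (4.98² − 3.02²) = 12.32 in^2
Piston speed v = Q_in/A_cap; rod-end outflow Q_out = v × A_ann = Q_in × A_ann/A_cap.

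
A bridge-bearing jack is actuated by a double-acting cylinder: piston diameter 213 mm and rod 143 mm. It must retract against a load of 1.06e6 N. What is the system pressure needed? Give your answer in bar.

P ≈ 542 bar

Rod-side annular area A_ann = π/4 × (213² − 143²) = 19570 mm^2
Retraction: pressure acts on the annular area.
P = F / A = 1.06e6 N / A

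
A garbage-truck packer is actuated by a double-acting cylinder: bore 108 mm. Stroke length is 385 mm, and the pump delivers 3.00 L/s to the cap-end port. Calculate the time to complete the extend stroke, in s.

t ≈ 1.18 s

Cap-side area A_cap = π/4 × (108 mm)² = 9161 mm^2
Swept volume V = A × L; t = V / Q = A·L / Q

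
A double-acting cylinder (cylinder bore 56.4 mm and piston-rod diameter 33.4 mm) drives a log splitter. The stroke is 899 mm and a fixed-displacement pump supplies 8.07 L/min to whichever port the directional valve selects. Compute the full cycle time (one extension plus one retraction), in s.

t ≈ 27.5 s

Cap-side area A_cap = π/4 × (56.4 mm)² = 2498 mm^2
Rod-side annular area A_ann = π/4 × (56.4² − 33.4²) = 1622 mm^2
t_ext = A_cap·L/Q = 16.70 s
t_ret = A_ann·L/Q = 10.84 s
t_cycle = t_ext + t_ret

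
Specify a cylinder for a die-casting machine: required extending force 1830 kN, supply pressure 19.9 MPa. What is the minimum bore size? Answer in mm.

D ≈ 342 mm

Extension force acts on the full piston face: F = P × (π/4)D².
D = √(4F / (πP)) = √(4 × 1830 kN / (π × 19.9 MPa))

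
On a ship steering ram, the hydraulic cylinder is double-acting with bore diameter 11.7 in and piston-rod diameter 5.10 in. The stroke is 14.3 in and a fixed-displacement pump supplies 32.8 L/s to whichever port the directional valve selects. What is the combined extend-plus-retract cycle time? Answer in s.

Cap-side area A_cap = π/4 × (11.7 in)² = 107.5 in^2
Rod-side annular area A_ann = π/4 × (11.7² − 5.10²) = 87.08 in^2
t_ext = A_cap·L/Q = 0.7681 s
t_ret = A_ann·L/Q = 0.6222 s
t_cycle = t_ext + t_ret

t ≈ 1.39 s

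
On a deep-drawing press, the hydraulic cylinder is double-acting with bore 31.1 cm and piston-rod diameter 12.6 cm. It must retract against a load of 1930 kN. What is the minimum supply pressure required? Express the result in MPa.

Rod-side annular area A_ann = π/4 × (31.1² − 12.6²) = 635.0 cm^2
Retraction: pressure acts on the annular area.
P = F / A = 1930 kN / A

P ≈ 30.4 MPa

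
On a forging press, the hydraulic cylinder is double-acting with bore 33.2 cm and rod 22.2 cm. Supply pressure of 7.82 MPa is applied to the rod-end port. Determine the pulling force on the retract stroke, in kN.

F ≈ 374 kN

Rod-side annular area A_ann = π/4 × (33.2² − 22.2²) = 478.6 cm^2
On retraction the pressure acts on the annular area (bore minus rod).
F = P × A_ann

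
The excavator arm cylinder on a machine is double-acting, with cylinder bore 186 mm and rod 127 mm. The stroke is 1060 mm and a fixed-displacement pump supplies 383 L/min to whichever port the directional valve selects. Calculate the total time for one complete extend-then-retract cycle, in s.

Cap-side area A_cap = π/4 × (186 mm)² = 27170 mm^2
Rod-side annular area A_ann = π/4 × (186² − 127²) = 14500 mm^2
t_ext = A_cap·L/Q = 4.512 s
t_ret = A_ann·L/Q = 2.408 s
t_cycle = t_ext + t_ret

t ≈ 6.92 s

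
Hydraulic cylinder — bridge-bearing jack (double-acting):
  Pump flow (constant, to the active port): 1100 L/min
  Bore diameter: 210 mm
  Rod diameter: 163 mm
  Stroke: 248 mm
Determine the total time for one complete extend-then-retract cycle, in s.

t ≈ 0.655 s

Cap-side area A_cap = π/4 × (210 mm)² = 34640 mm^2
Rod-side annular area A_ann = π/4 × (210² − 163²) = 13770 mm^2
t_ext = A_cap·L/Q = 0.4685 s
t_ret = A_ann·L/Q = 0.1863 s
t_cycle = t_ext + t_ret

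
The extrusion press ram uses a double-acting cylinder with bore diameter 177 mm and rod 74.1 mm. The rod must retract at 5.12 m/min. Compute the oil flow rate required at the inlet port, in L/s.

Q ≈ 1.73 L/s

Rod-side annular area A_ann = π/4 × (177² − 74.1²) = 20290 mm^2
Q = A × v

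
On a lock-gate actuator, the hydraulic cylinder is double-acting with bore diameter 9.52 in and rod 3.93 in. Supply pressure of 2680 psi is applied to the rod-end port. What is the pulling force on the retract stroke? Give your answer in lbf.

Rod-side annular area A_ann = π/4 × (9.52² − 3.93²) = 59.05 in^2
On retraction the pressure acts on the annular area (bore minus rod).
F = P × A_ann

F ≈ 1.58e5 lbf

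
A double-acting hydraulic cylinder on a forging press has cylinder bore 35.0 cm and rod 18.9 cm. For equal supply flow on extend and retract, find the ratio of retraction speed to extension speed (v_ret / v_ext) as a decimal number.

v_ret/v_ext ≈ 1.41

Cap-side area A_cap = π/4 × (35.0 cm)² = 962.1 cm^2
Rod-side annular area A_ann = π/4 × (35.0² − 18.9²) = 681.6 cm^2
For equal Q, v ∝ 1/A, so v_ret/v_ext = A_cap/A_ann.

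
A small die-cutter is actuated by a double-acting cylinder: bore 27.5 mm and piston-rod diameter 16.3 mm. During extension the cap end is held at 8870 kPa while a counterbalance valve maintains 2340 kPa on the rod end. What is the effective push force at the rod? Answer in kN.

Cap-side area A_cap = π/4 × (27.5 mm)² = 594.0 mm^2
Rod-side annular area A_ann = π/4 × (27.5² − 16.3²) = 385.3 mm^2
Net thrust = P_cap·A_cap − P_rod·A_ann = 5.268 kN − 0.9016 kN

F ≈ 4.37 kN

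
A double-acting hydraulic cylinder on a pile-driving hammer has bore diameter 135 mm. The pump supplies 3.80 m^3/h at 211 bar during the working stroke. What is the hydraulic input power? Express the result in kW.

W ≈ 22.3 kW

Hydraulic power = P × Q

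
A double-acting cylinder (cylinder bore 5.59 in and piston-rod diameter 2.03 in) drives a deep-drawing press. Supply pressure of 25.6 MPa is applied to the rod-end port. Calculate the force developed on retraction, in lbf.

Rod-side annular area A_ann = π/4 × (5.59² − 2.03²) = 21.31 in^2
On retraction the pressure acts on the annular area (bore minus rod).
F = P × A_ann

F ≈ 79100 lbf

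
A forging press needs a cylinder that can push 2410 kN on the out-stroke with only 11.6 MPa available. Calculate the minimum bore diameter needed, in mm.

Extension force acts on the full piston face: F = P × (π/4)D².
D = √(4F / (πP)) = √(4 × 2410 kN / (π × 11.6 MPa))

D ≈ 514 mm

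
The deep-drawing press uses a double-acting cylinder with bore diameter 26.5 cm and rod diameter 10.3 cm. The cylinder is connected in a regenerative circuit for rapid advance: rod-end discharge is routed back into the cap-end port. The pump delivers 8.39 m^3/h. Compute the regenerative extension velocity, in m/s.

In regeneration the rod-end outflow joins the pump flow into the cap end, so the net volume the pump must supply per unit advance equals the rod cross-section area.
Rod cross-section A_rod = π/4 × (10.3 cm)² = 83.32 cm^2
v = Q_pump / A_rod

v ≈ 0.280 m/s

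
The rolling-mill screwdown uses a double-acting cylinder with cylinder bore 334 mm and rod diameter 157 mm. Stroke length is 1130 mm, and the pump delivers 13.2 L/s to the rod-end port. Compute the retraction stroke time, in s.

t ≈ 5.84 s

Rod-side annular area A_ann = π/4 × (334² − 157²) = 68260 mm^2
Swept volume V = A × L; t = V / Q = A·L / Q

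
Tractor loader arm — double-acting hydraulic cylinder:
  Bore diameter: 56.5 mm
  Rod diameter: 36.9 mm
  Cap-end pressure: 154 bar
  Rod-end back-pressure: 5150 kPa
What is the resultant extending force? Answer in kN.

Cap-side area A_cap = π/4 × (56.5 mm)² = 2507 mm^2
Rod-side annular area A_ann = π/4 × (56.5² − 36.9²) = 1438 mm^2
Net thrust = P_cap·A_cap − P_rod·A_ann = 38.61 kN − 7.405 kN

F ≈ 31.2 kN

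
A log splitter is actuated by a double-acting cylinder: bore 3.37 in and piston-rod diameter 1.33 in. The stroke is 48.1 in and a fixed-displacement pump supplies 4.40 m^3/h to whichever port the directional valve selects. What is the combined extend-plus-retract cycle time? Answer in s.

Cap-side area A_cap = π/4 × (3.37 in)² = 8.920 in^2
Rod-side annular area A_ann = π/4 × (3.37² − 1.33²) = 7.530 in^2
t_ext = A_cap·L/Q = 5.752 s
t_ret = A_ann·L/Q = 4.856 s
t_cycle = t_ext + t_ret

t ≈ 10.6 s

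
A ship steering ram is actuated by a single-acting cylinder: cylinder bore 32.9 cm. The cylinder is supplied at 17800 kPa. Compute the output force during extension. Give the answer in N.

Cap-side area A_cap = π/4 × (32.9 cm)² = 850.1 cm^2
F = P × A_cap = 17800 kPa × A_cap

F ≈ 1.51e6 N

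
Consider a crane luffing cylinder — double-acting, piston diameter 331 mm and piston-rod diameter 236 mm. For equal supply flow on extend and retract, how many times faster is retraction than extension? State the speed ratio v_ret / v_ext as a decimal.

v_ret/v_ext ≈ 2.03

Cap-side area A_cap = π/4 × (331 mm)² = 86050 mm^2
Rod-side annular area A_ann = π/4 × (331² − 236²) = 42310 mm^2
For equal Q, v ∝ 1/A, so v_ret/v_ext = A_cap/A_ann.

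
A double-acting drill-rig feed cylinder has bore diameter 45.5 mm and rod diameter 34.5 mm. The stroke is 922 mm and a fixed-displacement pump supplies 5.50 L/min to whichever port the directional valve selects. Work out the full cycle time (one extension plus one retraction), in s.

t ≈ 23.3 s

Cap-side area A_cap = π/4 × (45.5 mm)² = 1626 mm^2
Rod-side annular area A_ann = π/4 × (45.5² − 34.5²) = 691.2 mm^2
t_ext = A_cap·L/Q = 16.35 s
t_ret = A_ann·L/Q = 6.952 s
t_cycle = t_ext + t_ret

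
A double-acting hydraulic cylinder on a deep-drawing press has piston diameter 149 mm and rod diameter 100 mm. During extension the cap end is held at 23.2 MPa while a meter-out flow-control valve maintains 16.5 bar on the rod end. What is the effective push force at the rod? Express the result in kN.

F ≈ 389 kN

Cap-side area A_cap = π/4 × (149 mm)² = 17440 mm^2
Rod-side annular area A_ann = π/4 × (149² − 100²) = 9583 mm^2
Net thrust = P_cap·A_cap − P_rod·A_ann = 404.5 kN − 15.81 kN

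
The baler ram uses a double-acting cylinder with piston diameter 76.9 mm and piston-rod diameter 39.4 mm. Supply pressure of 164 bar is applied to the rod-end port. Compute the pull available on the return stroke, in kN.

Rod-side annular area A_ann = π/4 × (76.9² − 39.4²) = 3425 mm^2
On retraction the pressure acts on the annular area (bore minus rod).
F = P × A_ann

F ≈ 56.2 kN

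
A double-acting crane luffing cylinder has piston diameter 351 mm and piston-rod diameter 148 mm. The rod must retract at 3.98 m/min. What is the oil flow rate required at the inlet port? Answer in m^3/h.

Q ≈ 19.0 m^3/h

Rod-side annular area A_ann = π/4 × (351² − 148²) = 79560 mm^2
Q = A × v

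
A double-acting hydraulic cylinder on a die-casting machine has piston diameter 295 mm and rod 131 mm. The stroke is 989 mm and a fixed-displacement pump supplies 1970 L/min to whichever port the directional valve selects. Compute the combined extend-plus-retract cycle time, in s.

t ≈ 3.71 s

Cap-side area A_cap = π/4 × (295 mm)² = 68350 mm^2
Rod-side annular area A_ann = π/4 × (295² − 131²) = 54870 mm^2
t_ext = A_cap·L/Q = 2.059 s
t_ret = A_ann·L/Q = 1.653 s
t_cycle = t_ext + t_ret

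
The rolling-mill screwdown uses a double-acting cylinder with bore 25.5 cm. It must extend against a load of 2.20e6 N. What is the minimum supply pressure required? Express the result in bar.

Cap-side area A_cap = π/4 × (25.5 cm)² = 510.7 cm^2
P = F / A = 2.20e6 N / A

P ≈ 431 bar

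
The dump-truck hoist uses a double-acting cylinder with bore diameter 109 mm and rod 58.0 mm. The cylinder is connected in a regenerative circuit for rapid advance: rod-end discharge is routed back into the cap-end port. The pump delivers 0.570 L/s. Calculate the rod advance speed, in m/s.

v ≈ 0.216 m/s

In regeneration the rod-end outflow joins the pump flow into the cap end, so the net volume the pump must supply per unit advance equals the rod cross-section area.
Rod cross-section A_rod = π/4 × (58.0 mm)² = 2642 mm^2
v = Q_pump / A_rod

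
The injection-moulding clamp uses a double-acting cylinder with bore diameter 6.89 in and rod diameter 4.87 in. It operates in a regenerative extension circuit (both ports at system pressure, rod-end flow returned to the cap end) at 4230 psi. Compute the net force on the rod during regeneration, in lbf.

F ≈ 78800 lbf

With equal pressure on both faces, forces on the annular region cancel; the net push is pressure × rod cross-section.
Rod cross-section A_rod = π/4 × (4.87 in)² = 18.63 in^2
F = P × A_rod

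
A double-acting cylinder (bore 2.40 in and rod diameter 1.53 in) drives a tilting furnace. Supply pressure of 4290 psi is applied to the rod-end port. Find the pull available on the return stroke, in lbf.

Rod-side annular area A_ann = π/4 × (2.40² − 1.53²) = 2.685 in^2
On retraction the pressure acts on the annular area (bore minus rod).
F = P × A_ann

F ≈ 11500 lbf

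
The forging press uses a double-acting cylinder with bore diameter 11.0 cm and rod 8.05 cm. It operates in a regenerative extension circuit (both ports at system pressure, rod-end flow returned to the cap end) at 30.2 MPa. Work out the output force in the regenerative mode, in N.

F ≈ 1.54e5 N

With equal pressure on both faces, forces on the annular region cancel; the net push is pressure × rod cross-section.
Rod cross-section A_rod = π/4 × (8.05 cm)² = 50.90 cm^2
F = P × A_rod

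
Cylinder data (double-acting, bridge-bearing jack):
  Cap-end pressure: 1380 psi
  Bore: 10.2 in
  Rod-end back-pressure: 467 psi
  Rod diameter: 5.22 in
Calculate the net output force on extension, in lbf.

Cap-side area A_cap = π/4 × (10.2 in)² = 81.71 in^2
Rod-side annular area A_ann = π/4 × (10.2² − 5.22²) = 60.31 in^2
Net thrust = P_cap·A_cap − P_rod·A_ann = 1.128e5 lbf − 28170 lbf

F ≈ 84600 lbf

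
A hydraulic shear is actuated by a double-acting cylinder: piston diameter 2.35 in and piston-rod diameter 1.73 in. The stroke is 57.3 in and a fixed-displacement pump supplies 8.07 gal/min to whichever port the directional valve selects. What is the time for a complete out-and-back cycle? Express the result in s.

t ≈ 11.7 s

Cap-side area A_cap = π/4 × (2.35 in)² = 4.337 in^2
Rod-side annular area A_ann = π/4 × (2.35² − 1.73²) = 1.987 in^2
t_ext = A_cap·L/Q = 7.999 s
t_ret = A_ann·L/Q = 3.664 s
t_cycle = t_ext + t_ret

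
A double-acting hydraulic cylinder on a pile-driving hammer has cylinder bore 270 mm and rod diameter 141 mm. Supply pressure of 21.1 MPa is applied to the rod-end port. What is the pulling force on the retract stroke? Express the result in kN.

F ≈ 879 kN

Rod-side annular area A_ann = π/4 × (270² − 141²) = 41640 mm^2
On retraction the pressure acts on the annular area (bore minus rod).
F = P × A_ann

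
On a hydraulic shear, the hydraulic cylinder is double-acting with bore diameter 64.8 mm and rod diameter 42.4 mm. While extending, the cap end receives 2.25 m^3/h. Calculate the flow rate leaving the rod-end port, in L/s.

Cap-side area A_cap = π/4 × (64.8 mm)² = 3298 mm^2
Rod-side annular area A_ann = π/4 × (64.8² − 42.4²) = 1886 mm^2
Piston speed v = Q_in/A_cap; rod-end outflow Q_out = v × A_ann = Q_in × A_ann/A_cap.

Q_out ≈ 0.357 L/s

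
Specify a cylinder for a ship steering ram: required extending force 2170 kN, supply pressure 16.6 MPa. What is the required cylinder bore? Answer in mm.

D ≈ 408 mm

Extension force acts on the full piston face: F = P × (π/4)D².
D = √(4F / (πP)) = √(4 × 2170 kN / (π × 16.6 MPa))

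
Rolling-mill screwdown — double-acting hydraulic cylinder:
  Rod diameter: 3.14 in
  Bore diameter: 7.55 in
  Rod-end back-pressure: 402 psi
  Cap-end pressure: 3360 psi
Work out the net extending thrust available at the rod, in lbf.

F ≈ 1.36e5 lbf

Cap-side area A_cap = π/4 × (7.55 in)² = 44.77 in^2
Rod-side annular area A_ann = π/4 × (7.55² − 3.14²) = 37.03 in^2
Net thrust = P_cap·A_cap − P_rod·A_ann = 1.504e5 lbf − 14880 lbf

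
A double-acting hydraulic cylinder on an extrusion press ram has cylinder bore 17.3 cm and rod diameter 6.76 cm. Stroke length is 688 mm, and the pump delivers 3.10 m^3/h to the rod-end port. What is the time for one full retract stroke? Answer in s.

Rod-side annular area A_ann = π/4 × (17.3² − 6.76²) = 199.2 cm^2
Swept volume V = A × L; t = V / Q = A·L / Q

t ≈ 15.9 s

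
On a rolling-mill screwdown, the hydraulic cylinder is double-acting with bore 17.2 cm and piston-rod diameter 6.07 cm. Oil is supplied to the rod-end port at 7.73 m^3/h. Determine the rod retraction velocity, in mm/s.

Rod-side annular area A_ann = π/4 × (17.2² − 6.07²) = 203.4 cm^2
Flow into the rod-end port fills the annular volume.
v = Q / A

v ≈ 106 mm/s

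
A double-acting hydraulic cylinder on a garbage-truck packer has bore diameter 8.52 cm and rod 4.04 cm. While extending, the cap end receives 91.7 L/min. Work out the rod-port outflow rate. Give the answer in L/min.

Q_out ≈ 71.1 L/min

Cap-side area A_cap = π/4 × (8.52 cm)² = 57.01 cm^2
Rod-side annular area A_ann = π/4 × (8.52² − 4.04²) = 44.19 cm^2
Piston speed v = Q_in/A_cap; rod-end outflow Q_out = v × A_ann = Q_in × A_ann/A_cap.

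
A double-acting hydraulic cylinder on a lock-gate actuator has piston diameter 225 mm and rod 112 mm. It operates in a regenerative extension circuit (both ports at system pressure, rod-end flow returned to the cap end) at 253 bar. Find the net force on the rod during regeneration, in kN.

F ≈ 249 kN

With equal pressure on both faces, forces on the annular region cancel; the net push is pressure × rod cross-section.
Rod cross-section A_rod = π/4 × (112 mm)² = 9852 mm^2
F = P × A_rod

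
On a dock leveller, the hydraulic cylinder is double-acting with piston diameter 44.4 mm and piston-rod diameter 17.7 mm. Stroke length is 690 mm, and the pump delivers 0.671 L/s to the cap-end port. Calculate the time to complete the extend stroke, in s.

t ≈ 1.59 s

Cap-side area A_cap = π/4 × (44.4 mm)² = 1548 mm^2
Swept volume V = A × L; t = V / Q = A·L / Q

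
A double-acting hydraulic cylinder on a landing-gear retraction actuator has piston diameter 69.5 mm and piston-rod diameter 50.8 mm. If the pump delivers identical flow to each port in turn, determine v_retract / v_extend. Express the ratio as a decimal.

v_ret/v_ext ≈ 2.15

Cap-side area A_cap = π/4 × (69.5 mm)² = 3794 mm^2
Rod-side annular area A_ann = π/4 × (69.5² − 50.8²) = 1767 mm^2
For equal Q, v ∝ 1/A, so v_ret/v_ext = A_cap/A_ann.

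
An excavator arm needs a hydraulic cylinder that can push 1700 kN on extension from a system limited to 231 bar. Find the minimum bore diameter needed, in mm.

D ≈ 306 mm

Extension force acts on the full piston face: F = P × (π/4)D².
D = √(4F / (πP)) = √(4 × 1700 kN / (π × 231 bar))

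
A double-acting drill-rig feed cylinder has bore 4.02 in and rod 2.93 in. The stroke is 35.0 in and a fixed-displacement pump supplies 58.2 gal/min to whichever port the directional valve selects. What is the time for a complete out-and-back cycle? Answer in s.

Cap-side area A_cap = π/4 × (4.02 in)² = 12.69 in^2
Rod-side annular area A_ann = π/4 × (4.02² − 2.93²) = 5.950 in^2
t_ext = A_cap·L/Q = 1.983 s
t_ret = A_ann·L/Q = 0.9294 s
t_cycle = t_ext + t_ret

t ≈ 2.91 s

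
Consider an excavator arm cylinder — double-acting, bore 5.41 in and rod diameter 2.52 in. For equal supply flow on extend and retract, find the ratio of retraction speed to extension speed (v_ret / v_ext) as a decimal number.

Cap-side area A_cap = π/4 × (5.41 in)² = 22.99 in^2
Rod-side annular area A_ann = π/4 × (5.41² − 2.52²) = 18.00 in^2
For equal Q, v ∝ 1/A, so v_ret/v_ext = A_cap/A_ann.

v_ret/v_ext ≈ 1.28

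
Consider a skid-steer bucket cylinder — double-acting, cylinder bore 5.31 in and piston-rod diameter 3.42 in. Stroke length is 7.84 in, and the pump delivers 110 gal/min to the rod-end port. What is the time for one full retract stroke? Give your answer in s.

t ≈ 0.240 s

Rod-side annular area A_ann = π/4 × (5.31² − 3.42²) = 12.96 in^2
Swept volume V = A × L; t = V / Q = A·L / Q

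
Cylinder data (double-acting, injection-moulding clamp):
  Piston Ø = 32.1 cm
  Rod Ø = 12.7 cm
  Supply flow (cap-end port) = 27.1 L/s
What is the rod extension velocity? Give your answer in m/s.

v ≈ 0.335 m/s

Cap-side area A_cap = π/4 × (32.1 cm)² = 809.3 cm^2
v = Q / A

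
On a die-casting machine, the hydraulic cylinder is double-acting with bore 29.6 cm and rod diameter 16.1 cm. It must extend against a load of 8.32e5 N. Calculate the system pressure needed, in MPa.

Cap-side area A_cap = π/4 × (29.6 cm)² = 688.1 cm^2
P = F / A = 8.32e5 N / A

P ≈ 12.1 MPa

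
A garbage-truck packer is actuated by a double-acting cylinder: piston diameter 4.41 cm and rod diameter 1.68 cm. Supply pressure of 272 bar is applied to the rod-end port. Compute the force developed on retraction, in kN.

Rod-side annular area A_ann = π/4 × (4.41² − 1.68²) = 13.06 cm^2
On retraction the pressure acts on the annular area (bore minus rod).
F = P × A_ann

F ≈ 35.5 kN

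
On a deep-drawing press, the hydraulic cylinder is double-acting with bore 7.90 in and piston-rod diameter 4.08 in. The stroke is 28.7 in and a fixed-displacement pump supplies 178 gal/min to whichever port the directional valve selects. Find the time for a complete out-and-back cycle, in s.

Cap-side area A_cap = π/4 × (7.90 in)² = 49.02 in^2
Rod-side annular area A_ann = π/4 × (7.90² − 4.08²) = 35.94 in^2
t_ext = A_cap·L/Q = 2.053 s
t_ret = A_ann·L/Q = 1.505 s
t_cycle = t_ext + t_ret

t ≈ 3.56 s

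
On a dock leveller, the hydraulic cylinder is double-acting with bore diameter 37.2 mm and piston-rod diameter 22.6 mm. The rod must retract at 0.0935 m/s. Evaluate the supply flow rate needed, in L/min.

Q ≈ 3.85 L/min

Rod-side annular area A_ann = π/4 × (37.2² − 22.6²) = 685.7 mm^2
Q = A × v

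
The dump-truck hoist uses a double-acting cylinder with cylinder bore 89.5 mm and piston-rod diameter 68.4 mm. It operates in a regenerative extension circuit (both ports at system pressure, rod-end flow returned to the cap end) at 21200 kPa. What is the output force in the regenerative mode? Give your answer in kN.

With equal pressure on both faces, forces on the annular region cancel; the net push is pressure × rod cross-section.
Rod cross-section A_rod = π/4 × (68.4 mm)² = 3675 mm^2
F = P × A_rod

F ≈ 77.9 kN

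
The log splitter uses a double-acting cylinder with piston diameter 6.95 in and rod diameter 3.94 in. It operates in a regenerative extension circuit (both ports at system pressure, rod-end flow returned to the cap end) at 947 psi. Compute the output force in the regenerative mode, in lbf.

With equal pressure on both faces, forces on the annular region cancel; the net push is pressure × rod cross-section.
Rod cross-section A_rod = π/4 × (3.94 in)² = 12.19 in^2
F = P × A_rod

F ≈ 11500 lbf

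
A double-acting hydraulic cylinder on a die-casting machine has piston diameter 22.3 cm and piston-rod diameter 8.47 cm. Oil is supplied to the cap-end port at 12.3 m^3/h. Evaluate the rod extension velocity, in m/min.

v ≈ 5.25 m/min

Cap-side area A_cap = π/4 × (22.3 cm)² = 390.6 cm^2
v = Q / A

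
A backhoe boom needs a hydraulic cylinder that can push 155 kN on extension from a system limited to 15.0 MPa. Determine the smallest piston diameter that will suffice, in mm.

Extension force acts on the full piston face: F = P × (π/4)D².
D = √(4F / (πP)) = √(4 × 155 kN / (π × 15.0 MPa))

D ≈ 115 mm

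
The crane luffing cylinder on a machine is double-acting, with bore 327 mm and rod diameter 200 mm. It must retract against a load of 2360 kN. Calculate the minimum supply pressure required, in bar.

Rod-side annular area A_ann = π/4 × (327² − 200²) = 52570 mm^2
Retraction: pressure acts on the annular area.
P = F / A = 2360 kN / A

P ≈ 449 bar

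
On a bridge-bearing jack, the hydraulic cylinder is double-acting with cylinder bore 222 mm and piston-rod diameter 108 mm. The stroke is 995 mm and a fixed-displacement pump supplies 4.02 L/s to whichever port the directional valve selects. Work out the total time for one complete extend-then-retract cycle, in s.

t ≈ 16.9 s

Cap-side area A_cap = π/4 × (222 mm)² = 38710 mm^2
Rod-side annular area A_ann = π/4 × (222² − 108²) = 29550 mm^2
t_ext = A_cap·L/Q = 9.581 s
t_ret = A_ann·L/Q = 7.313 s
t_cycle = t_ext + t_ret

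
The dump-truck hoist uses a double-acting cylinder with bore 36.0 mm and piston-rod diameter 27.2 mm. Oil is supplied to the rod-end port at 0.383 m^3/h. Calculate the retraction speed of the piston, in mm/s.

v ≈ 244 mm/s

Rod-side annular area A_ann = π/4 × (36.0² − 27.2²) = 436.8 mm^2
Flow into the rod-end port fills the annular volume.
v = Q / A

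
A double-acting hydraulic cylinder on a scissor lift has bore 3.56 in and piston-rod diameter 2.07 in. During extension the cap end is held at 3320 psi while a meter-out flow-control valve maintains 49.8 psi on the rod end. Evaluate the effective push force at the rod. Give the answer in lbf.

F ≈ 32700 lbf

Cap-side area A_cap = π/4 × (3.56 in)² = 9.954 in^2
Rod-side annular area A_ann = π/4 × (3.56² − 2.07²) = 6.588 in^2
Net thrust = P_cap·A_cap − P_rod·A_ann = 33050 lbf − 328.1 lbf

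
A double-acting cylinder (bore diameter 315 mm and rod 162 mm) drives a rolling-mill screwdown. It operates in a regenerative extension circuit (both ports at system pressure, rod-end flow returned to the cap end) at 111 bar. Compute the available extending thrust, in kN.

With equal pressure on both faces, forces on the annular region cancel; the net push is pressure × rod cross-section.
Rod cross-section A_rod = π/4 × (162 mm)² = 20610 mm^2
F = P × A_rod

F ≈ 229 kN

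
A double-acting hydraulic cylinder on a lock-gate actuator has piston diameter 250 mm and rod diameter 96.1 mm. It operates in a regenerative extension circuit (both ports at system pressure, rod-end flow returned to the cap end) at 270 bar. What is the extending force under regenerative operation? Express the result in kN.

F ≈ 196 kN

With equal pressure on both faces, forces on the annular region cancel; the net push is pressure × rod cross-section.
Rod cross-section A_rod = π/4 × (96.1 mm)² = 7253 mm^2
F = P × A_rod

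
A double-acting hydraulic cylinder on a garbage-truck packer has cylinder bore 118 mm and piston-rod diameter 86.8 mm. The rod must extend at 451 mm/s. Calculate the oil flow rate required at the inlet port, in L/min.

Q ≈ 296 L/min

Cap-side area A_cap = π/4 × (118 mm)² = 10940 mm^2
Q = A × v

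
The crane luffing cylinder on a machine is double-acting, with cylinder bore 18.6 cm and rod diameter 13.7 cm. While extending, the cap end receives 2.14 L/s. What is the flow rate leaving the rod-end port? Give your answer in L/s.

Q_out ≈ 0.979 L/s

Cap-side area A_cap = π/4 × (18.6 cm)² = 271.7 cm^2
Rod-side annular area A_ann = π/4 × (18.6² − 13.7²) = 124.3 cm^2
Piston speed v = Q_in/A_cap; rod-end outflow Q_out = v × A_ann = Q_in × A_ann/A_cap.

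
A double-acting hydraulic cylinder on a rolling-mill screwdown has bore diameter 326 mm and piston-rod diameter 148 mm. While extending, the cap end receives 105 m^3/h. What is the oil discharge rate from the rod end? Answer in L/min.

Cap-side area A_cap = π/4 × (326 mm)² = 83470 mm^2
Rod-side annular area A_ann = π/4 × (326² − 148²) = 66270 mm^2
Piston speed v = Q_in/A_cap; rod-end outflow Q_out = v × A_ann = Q_in × A_ann/A_cap.

Q_out ≈ 1390 L/min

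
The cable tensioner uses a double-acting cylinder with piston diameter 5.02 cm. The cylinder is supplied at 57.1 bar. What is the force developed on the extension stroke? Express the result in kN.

Cap-side area A_cap = π/4 × (5.02 cm)² = 19.79 cm^2
F = P × A_cap = 57.1 bar × A_cap

F ≈ 11.3 kN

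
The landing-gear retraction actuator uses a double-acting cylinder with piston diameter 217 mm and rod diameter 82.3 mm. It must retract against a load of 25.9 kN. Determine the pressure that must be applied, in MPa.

Rod-side annular area A_ann = π/4 × (217² − 82.3²) = 31660 mm^2
Retraction: pressure acts on the annular area.
P = F / A = 25.9 kN / A

P ≈ 0.818 MPa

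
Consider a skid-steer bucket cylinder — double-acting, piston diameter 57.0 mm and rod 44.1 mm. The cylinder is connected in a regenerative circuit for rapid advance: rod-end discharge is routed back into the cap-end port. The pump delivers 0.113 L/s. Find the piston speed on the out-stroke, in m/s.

In regeneration the rod-end outflow joins the pump flow into the cap end, so the net volume the pump must supply per unit advance equals the rod cross-section area.
Rod cross-section A_rod = π/4 × (44.1 mm)² = 1527 mm^2
v = Q_pump / A_rod

v ≈ 0.0740 m/s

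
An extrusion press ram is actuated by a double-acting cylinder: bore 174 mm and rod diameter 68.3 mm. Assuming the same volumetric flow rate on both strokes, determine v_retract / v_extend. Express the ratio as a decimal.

v_ret/v_ext ≈ 1.18

Cap-side area A_cap = π/4 × (174 mm)² = 23780 mm^2
Rod-side annular area A_ann = π/4 × (174² − 68.3²) = 20110 mm^2
For equal Q, v ∝ 1/A, so v_ret/v_ext = A_cap/A_ann.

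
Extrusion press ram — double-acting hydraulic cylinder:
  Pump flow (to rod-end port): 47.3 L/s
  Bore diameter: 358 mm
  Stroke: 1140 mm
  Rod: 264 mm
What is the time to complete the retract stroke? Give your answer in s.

t ≈ 1.11 s

Rod-side annular area A_ann = π/4 × (358² − 264²) = 45920 mm^2
Swept volume V = A × L; t = V / Q = A·L / Q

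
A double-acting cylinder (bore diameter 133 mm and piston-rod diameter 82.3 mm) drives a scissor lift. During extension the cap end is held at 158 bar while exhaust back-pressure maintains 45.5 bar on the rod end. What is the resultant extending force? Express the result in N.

F ≈ 1.80e5 N

Cap-side area A_cap = π/4 × (133 mm)² = 13890 mm^2
Rod-side annular area A_ann = π/4 × (133² − 82.3²) = 8573 mm^2
Net thrust = P_cap·A_cap − P_rod·A_ann = 2.195e5 N − 39010 N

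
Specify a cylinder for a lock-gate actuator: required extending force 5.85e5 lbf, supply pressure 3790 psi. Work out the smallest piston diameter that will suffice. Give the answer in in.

D ≈ 14.0 in

Extension force acts on the full piston face: F = P × (π/4)D².
D = √(4F / (πP)) = √(4 × 5.85e5 lbf / (π × 3790 psi))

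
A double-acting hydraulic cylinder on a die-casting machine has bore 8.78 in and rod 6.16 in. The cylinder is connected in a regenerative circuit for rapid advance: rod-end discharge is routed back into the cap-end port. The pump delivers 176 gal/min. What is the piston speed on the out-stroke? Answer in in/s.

In regeneration the rod-end outflow joins the pump flow into the cap end, so the net volume the pump must supply per unit advance equals the rod cross-section area.
Rod cross-section A_rod = π/4 × (6.16 in)² = 29.80 in^2
v = Q_pump / A_rod

v ≈ 22.7 in/s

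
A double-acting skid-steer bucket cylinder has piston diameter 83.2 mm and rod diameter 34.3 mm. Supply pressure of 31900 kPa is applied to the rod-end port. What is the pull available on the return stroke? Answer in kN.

F ≈ 144 kN

Rod-side annular area A_ann = π/4 × (83.2² − 34.3²) = 4513 mm^2
On retraction the pressure acts on the annular area (bore minus rod).
F = P × A_ann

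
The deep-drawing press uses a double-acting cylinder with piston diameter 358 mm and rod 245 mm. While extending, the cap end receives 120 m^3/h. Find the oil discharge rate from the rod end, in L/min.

Cap-side area A_cap = π/4 × (358 mm)² = 1.007e5 mm^2
Rod-side annular area A_ann = π/4 × (358² − 245²) = 53520 mm^2
Piston speed v = Q_in/A_cap; rod-end outflow Q_out = v × A_ann = Q_in × A_ann/A_cap.

Q_out ≈ 1060 L/min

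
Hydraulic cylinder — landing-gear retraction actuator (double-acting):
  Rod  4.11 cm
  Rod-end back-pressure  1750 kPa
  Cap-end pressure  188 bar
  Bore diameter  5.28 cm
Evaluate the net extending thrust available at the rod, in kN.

F ≈ 39.7 kN

Cap-side area A_cap = π/4 × (5.28 cm)² = 21.90 cm^2
Rod-side annular area A_ann = π/4 × (5.28² − 4.11²) = 8.629 cm^2
Net thrust = P_cap·A_cap − P_rod·A_ann = 41.16 kN − 1.510 kN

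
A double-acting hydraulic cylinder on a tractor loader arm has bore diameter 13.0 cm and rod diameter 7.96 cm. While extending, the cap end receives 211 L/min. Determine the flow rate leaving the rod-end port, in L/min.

Q_out ≈ 132 L/min

Cap-side area A_cap = π/4 × (13.0 cm)² = 132.7 cm^2
Rod-side annular area A_ann = π/4 × (13.0² − 7.96²) = 82.97 cm^2
Piston speed v = Q_in/A_cap; rod-end outflow Q_out = v × A_ann = Q_in × A_ann/A_cap.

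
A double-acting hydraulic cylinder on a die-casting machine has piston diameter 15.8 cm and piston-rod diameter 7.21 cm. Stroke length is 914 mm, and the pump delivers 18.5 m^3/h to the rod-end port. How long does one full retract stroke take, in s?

t ≈ 2.76 s

Rod-side annular area A_ann = π/4 × (15.8² − 7.21²) = 155.2 cm^2
Swept volume V = A × L; t = V / Q = A·L / Q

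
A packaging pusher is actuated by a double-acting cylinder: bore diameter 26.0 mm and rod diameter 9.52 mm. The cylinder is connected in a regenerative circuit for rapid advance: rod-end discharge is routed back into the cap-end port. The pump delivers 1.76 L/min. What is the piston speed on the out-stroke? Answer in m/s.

v ≈ 0.412 m/s

In regeneration the rod-end outflow joins the pump flow into the cap end, so the net volume the pump must supply per unit advance equals the rod cross-section area.
Rod cross-section A_rod = π/4 × (9.52 mm)² = 71.18 mm^2
v = Q_pump / A_rod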